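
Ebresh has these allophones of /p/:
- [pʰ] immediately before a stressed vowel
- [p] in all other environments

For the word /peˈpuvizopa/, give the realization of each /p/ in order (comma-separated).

[p], [pʰ], [p]

Occurrence 1 (position 1): no conditioning environment matches → elsewhere allophone [p].
Occurrence 2 (position 3): immediately before a stressed vowel → [pʰ].
Occurrence 3 (position 9): no conditioning environment matches → elsewhere allophone [p].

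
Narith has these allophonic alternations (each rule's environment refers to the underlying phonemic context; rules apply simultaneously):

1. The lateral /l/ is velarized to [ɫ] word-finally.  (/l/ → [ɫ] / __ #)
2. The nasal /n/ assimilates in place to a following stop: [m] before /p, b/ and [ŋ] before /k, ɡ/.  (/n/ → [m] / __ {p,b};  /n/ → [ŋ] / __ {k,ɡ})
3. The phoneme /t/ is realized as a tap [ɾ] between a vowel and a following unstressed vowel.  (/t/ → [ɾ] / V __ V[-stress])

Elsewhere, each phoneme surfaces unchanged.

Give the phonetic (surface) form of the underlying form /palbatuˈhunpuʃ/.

[palbaɾuˈhumpuʃ]

/l/ (between /a/ and /b/) is in the target of rule 1 but the environment (word-finally) is not met → [l].
Rule 3 applies to /t/ (between /a/ and /u/: between a vowel and a following unstressed vowel) → [ɾ].
/n/ meets the environment for rule 2 (before a labial or velar stop) → [m].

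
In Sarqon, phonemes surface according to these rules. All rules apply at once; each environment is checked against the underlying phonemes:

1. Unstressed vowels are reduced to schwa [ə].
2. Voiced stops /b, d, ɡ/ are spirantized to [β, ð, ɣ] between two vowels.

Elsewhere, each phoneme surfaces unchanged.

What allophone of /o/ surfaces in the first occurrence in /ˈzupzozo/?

[ə]

/o/ (between /z/ and /z/): in an unstressed syllable, so rule 1 applies → [ə].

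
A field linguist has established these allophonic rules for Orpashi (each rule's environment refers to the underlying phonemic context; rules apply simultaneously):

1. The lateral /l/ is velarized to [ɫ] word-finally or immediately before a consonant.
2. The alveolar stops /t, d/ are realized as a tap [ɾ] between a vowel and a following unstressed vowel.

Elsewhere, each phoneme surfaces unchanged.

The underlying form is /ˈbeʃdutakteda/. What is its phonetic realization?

/b/ stays [b].
/e/ (between /b/ and /ʃ/) is unaffected → [e].
/ʃ/ (between /e/ and /d/): no rule targets it → [ʃ].
/d/ (between /ʃ/ and /u/): rule 2 targets it, but not between a vowel and a following unstressed vowel → unchanged [d].
/u/ — not in any rule's target class → [u].
/t/ (between /u/ and /a/) occurs between a vowel and a following unstressed vowel → [ɾ] by rule 2.
/a/ — not in any rule's target class → [a].
/k/ stays [k].
/t/ — between /k/ and /e/; rule 2 does not apply here → [t].
/e/ (between /t/ and /d/): no rule targets it → [e].
/d/ — between /e/ and /a/, between a vowel and a following unstressed vowel — surfaces as [ɾ] (rule 2).
/a/ — not in any rule's target class → [a].

[ˈbeʃduɾakteɾa]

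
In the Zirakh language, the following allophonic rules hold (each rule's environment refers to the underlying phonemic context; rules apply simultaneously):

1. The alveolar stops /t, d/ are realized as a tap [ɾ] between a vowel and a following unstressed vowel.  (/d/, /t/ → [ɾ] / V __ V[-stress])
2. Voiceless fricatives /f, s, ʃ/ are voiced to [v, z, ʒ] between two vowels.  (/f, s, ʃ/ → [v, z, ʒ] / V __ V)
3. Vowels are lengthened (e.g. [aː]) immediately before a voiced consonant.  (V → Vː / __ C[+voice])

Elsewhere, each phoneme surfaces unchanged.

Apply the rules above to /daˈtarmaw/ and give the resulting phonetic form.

[daˈtaːrmaːw]

/d/ (word-initial) is in the target of rule 1 but the environment (between a vowel and a following unstressed vowel) is not met → [d].
/a/ — between /d/ and /t/; rule 3 does not apply here → [a].
/t/ (between /a/ and /a/): rule 1 targets it, but not between a vowel and a following unstressed vowel → unchanged [t].
Rule 3 applies to /a/ (between /t/ and /r/: before a voiced consonant) → [aː].
/r/ (between /a/ and /m/): no rule targets it → [r].
/m/ (between /r/ and /a/) is unaffected → [m].
Rule 3 applies to /a/ (between /m/ and /w/: before a voiced consonant) → [aː].
/w/ — not in any rule's target class → [w].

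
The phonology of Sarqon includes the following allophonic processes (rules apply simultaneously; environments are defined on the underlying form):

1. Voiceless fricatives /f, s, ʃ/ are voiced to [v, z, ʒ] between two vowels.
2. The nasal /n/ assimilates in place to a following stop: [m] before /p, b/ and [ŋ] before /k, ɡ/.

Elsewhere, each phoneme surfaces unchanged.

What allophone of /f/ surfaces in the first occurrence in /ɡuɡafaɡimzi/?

/f/ (between /a/ and /a/) occurs between two vowels → [v] by rule 1.

[v]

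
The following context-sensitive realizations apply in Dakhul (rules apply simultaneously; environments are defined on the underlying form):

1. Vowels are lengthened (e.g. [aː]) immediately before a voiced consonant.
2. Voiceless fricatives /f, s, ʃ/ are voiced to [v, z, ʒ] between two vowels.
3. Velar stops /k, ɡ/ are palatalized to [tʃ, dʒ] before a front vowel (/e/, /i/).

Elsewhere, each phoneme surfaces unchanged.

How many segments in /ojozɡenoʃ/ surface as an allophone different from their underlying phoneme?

Segments that undergo a rule: /o/ → [oː] (rule 1); /o/ → [oː] (rule 1); /ɡ/ → [dʒ] (rule 3); /e/ → [eː] (rule 1).
All other segments surface unchanged.

4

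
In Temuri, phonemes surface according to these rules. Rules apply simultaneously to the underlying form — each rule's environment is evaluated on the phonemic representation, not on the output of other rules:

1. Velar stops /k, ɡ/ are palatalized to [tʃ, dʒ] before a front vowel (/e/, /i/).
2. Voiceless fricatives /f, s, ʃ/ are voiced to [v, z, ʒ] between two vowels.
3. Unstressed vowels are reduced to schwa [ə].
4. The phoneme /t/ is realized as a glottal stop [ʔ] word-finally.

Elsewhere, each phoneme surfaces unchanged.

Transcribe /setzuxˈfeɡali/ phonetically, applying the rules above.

[sətzəxˈfeɡələ]

/s/ (word-initial) fails the environment for rule 2, so it stays [s].
/e/ — between /s/ and /t/, in an unstressed syllable — surfaces as [ə] (rule 3).
/t/ (between /e/ and /z/) is in the target of rule 4 but the environment (word-finally) is not met → [t].
/z/ — not in any rule's target class → [z].
/u/ meets the environment for rule 3 (in an unstressed syllable) → [ə].
/x/ stays [x].
/f/ (between /x/ and /e/) fails the environment for rule 2, so it stays [f].
/e/ (between /f/ and /ɡ/) is in the target of rule 3 but the environment (in an unstressed syllable) is not met → [e].
/ɡ/ (between /e/ and /a/): rule 1 targets it, but not before a front vowel → unchanged [ɡ].
/a/ — between /ɡ/ and /l/, in an unstressed syllable — surfaces as [ə] (rule 3).
/l/ stays [l].
/i/ meets the environment for rule 3 (in an unstressed syllable) → [ə].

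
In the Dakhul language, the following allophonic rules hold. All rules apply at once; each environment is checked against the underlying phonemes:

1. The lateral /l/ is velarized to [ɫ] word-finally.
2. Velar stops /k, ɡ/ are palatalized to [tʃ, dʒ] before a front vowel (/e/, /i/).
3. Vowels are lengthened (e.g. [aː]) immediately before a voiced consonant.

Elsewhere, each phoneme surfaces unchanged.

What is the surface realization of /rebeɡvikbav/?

/r/ (word-initial) is unaffected → [r].
/e/ — between /r/ and /b/, before a voiced consonant — surfaces as [eː] (rule 3).
/b/ (between /e/ and /e/): no rule targets it → [b].
/e/ (between /b/ and /ɡ/): before a voiced consonant, so rule 3 applies → [eː].
/ɡ/ — between /e/ and /v/; rule 2 does not apply here → [ɡ].
/v/ (between /ɡ/ and /i/): no rule targets it → [v].
/i/ (between /v/ and /k/) is in the target of rule 3 but the environment (before a voiced consonant) is not met → [i].
/k/ (between /i/ and /b/) fails the environment for rule 2, so it stays [k].
/b/ stays [b].
/a/ meets the environment for rule 3 (before a voiced consonant) → [aː].
/v/ — not in any rule's target class → [v].

[reːbeːɡvikbaːv]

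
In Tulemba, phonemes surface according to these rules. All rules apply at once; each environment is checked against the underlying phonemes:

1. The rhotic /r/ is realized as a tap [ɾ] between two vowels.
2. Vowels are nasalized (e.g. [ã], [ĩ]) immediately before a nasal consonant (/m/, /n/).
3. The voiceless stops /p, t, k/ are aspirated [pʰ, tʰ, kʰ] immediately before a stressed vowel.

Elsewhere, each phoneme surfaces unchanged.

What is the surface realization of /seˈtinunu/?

[seˈtʰĩnũnu]

/s/ stays [s].
/e/ (between /s/ and /t/): rule 2 targets it, but not before a nasal consonant → unchanged [e].
Rule 3 applies to /t/ (between /e/ and /i/: immediately before a stressed vowel) → [tʰ].
/i/ — between /t/ and /n/, before a nasal consonant — surfaces as [ĩ] (rule 2).
/n/ — not in any rule's target class → [n].
Rule 2 applies to /u/ (between /n/ and /n/: before a nasal consonant) → [ũ].
/n/ (between /u/ and /u/) is unaffected → [n].
/u/ (word-final) is in the target of rule 2 but the environment (before a nasal consonant) is not met → [u].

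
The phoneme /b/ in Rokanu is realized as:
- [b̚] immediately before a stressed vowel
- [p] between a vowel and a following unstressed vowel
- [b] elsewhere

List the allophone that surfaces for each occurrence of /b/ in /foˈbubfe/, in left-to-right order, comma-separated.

Occurrence 1 (position 3): immediately before a stressed vowel → [b̚].
Occurrence 2 (position 5): no conditioning environment matches → elsewhere allophone [b].

[b̚], [b]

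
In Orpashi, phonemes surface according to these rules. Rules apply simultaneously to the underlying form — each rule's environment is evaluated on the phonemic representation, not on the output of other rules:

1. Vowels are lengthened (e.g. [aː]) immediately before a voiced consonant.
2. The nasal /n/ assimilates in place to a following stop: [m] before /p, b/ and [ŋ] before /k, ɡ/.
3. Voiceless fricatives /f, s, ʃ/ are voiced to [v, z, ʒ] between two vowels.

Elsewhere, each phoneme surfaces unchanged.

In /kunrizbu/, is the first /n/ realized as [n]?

/n/ (between /u/ and /r/): rule 2 targets it, but not before a labial or velar stop → unchanged [n].
The actual realization is [n], which matches [n].

Yes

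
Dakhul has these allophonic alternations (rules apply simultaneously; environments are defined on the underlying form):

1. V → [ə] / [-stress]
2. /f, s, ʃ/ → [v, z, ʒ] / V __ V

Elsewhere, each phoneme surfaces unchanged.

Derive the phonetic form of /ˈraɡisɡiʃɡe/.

/r/ — not in any rule's target class → [r].
/a/ (between /r/ and /ɡ/) is in the target of rule 1 but the environment (in an unstressed syllable) is not met → [a].
/ɡ/ — not in any rule's target class → [ɡ].
/i/ (between /ɡ/ and /s/): in an unstressed syllable, so rule 1 applies → [ə].
/s/ (between /i/ and /ɡ/) is in the target of rule 2 but the environment (between two vowels) is not met → [s].
/ɡ/ — not in any rule's target class → [ɡ].
/i/ (between /ɡ/ and /ʃ/): in an unstressed syllable, so rule 1 applies → [ə].
/ʃ/ — between /i/ and /ɡ/; rule 2 does not apply here → [ʃ].
/ɡ/ stays [ɡ].
/e/ — word-final, in an unstressed syllable — surfaces as [ə] (rule 1).

[ˈraɡəsɡəʃɡə]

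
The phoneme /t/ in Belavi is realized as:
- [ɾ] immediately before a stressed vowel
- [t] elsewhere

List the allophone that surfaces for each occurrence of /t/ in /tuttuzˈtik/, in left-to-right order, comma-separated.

[t], [t], [t], [ɾ]

Occurrence 1 (position 1): no conditioning environment matches → elsewhere allophone [t].
Occurrence 2 (position 3): no conditioning environment matches → elsewhere allophone [t].
Occurrence 3 (position 4): no conditioning environment matches → elsewhere allophone [t].
Occurrence 4 (position 7): immediately before a stressed vowel → [ɾ].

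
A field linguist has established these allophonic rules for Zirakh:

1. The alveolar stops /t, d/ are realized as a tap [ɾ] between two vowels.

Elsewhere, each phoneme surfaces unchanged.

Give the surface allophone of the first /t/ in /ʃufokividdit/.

/t/ (word-final): rule 1 targets it, but not between two vowels → unchanged [t].

[t]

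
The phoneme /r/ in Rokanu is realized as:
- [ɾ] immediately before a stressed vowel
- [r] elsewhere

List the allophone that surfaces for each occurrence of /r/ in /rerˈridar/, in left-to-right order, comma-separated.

Occurrence 1 (position 1): no conditioning environment matches → elsewhere allophone [r].
Occurrence 2 (position 3): no conditioning environment matches → elsewhere allophone [r].
Occurrence 3 (position 4): immediately before a stressed vowel → [ɾ].
Occurrence 4 (position 8): no conditioning environment matches → elsewhere allophone [r].

[r], [r], [ɾ], [r]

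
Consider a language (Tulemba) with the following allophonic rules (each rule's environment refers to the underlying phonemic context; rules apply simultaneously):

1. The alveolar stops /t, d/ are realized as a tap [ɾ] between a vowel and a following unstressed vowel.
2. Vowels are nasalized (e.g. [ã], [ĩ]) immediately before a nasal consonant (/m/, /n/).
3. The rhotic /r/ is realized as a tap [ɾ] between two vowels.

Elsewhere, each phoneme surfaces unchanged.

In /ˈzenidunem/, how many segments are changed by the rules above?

Segments that undergo a rule: /e/ → [ẽ] (rule 2); /d/ → [ɾ] (rule 1); /u/ → [ũ] (rule 2); /e/ → [ẽ] (rule 2).
All other segments surface unchanged.

4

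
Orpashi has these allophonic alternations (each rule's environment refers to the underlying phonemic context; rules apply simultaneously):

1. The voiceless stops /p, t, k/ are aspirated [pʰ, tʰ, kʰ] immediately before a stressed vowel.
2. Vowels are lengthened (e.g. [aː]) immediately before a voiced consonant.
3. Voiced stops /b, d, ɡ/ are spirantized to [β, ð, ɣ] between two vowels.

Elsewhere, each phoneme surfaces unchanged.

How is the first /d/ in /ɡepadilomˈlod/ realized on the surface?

/d/ — between /a/ and /i/, between two vowels — surfaces as [ð] (rule 3).

[ð]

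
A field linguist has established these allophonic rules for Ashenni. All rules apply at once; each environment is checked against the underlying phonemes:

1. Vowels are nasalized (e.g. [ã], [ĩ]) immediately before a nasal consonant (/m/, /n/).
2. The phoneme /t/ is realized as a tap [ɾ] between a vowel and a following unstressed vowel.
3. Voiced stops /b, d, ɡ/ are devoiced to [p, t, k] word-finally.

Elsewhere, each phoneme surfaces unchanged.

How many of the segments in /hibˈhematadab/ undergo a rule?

3

Segments that undergo a rule: /e/ → [ẽ] (rule 1); /t/ → [ɾ] (rule 2); /b/ → [p] (rule 3).
All other segments surface unchanged.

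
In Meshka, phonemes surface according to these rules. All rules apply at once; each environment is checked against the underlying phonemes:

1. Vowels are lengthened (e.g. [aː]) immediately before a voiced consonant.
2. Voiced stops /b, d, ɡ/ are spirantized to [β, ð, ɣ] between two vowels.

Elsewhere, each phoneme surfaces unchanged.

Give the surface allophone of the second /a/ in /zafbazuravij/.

[aː]

/a/ (between /b/ and /z/) occurs before a voiced consonant → [aː] by rule 1.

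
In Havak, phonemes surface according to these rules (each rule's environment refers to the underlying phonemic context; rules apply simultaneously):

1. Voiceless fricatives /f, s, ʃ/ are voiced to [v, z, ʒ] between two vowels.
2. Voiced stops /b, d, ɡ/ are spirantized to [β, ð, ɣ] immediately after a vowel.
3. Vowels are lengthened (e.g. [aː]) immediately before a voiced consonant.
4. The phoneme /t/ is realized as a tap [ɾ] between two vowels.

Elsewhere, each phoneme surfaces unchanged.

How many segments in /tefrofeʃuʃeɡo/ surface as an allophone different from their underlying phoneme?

5

Segments that undergo a rule: /f/ → [v] (rule 1); /ʃ/ → [ʒ] (rule 1); /ʃ/ → [ʒ] (rule 1); /e/ → [eː] (rule 3); /ɡ/ → [ɣ] (rule 2).
All other segments surface unchanged.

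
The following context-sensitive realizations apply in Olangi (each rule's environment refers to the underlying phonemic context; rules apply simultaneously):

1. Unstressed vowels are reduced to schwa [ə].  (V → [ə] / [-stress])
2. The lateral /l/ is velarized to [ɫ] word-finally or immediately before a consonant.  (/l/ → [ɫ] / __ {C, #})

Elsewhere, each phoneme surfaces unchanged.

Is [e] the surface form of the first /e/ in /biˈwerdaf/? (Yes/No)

/e/ (between /w/ and /r/) is in the target of rule 1 but the environment (in an unstressed syllable) is not met → [e].
The actual realization is [e], which matches [e].

Yes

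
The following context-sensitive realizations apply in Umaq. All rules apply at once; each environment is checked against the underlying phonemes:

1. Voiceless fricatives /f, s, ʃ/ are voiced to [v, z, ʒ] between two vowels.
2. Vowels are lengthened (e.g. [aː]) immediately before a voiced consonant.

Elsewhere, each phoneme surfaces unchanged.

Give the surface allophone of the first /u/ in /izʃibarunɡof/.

/u/ — between /r/ and /n/, before a voiced consonant — surfaces as [uː] (rule 2).

[uː]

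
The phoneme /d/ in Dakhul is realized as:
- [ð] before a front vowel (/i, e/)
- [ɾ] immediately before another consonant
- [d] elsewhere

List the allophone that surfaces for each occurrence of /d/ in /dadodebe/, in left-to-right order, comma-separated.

[d], [d], [ð]

Occurrence 1 (position 1): no conditioning environment matches → elsewhere allophone [d].
Occurrence 2 (position 3): no conditioning environment matches → elsewhere allophone [d].
Occurrence 3 (position 5): before a front vowel (/i, e/) → [ð].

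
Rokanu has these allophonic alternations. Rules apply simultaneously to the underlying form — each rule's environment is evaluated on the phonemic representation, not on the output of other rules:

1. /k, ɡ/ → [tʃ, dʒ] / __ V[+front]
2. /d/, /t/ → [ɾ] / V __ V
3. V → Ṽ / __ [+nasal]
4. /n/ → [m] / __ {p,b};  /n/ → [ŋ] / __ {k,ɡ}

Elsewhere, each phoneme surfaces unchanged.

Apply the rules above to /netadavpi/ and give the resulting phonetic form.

[neɾaɾavpi]

/n/ (word-initial) fails the environment for rule 4, so it stays [n].
/e/ (between /n/ and /t/): rule 3 targets it, but not before a nasal consonant → unchanged [e].
/t/ (between /e/ and /a/) occurs between two vowels → [ɾ] by rule 2.
/a/ (between /t/ and /d/) is in the target of rule 3 but the environment (before a nasal consonant) is not met → [a].
/d/ meets the environment for rule 2 (between two vowels) → [ɾ].
/a/ — between /d/ and /v/; rule 3 does not apply here → [a].
/v/ — not in any rule's target class → [v].
/p/ (between /v/ and /i/): no rule targets it → [p].
/i/ (word-final) fails the environment for rule 3, so it stays [i].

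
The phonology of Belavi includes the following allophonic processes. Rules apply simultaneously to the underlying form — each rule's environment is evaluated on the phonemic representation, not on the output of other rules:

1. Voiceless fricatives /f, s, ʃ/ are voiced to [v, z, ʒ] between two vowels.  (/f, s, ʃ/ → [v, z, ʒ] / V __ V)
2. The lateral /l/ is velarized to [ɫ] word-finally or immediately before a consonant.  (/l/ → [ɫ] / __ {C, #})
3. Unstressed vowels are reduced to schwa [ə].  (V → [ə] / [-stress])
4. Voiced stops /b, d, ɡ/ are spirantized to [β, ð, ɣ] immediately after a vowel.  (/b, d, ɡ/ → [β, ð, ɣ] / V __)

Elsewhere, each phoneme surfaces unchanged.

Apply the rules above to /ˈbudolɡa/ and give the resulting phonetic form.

[ˈbuðəɫɡə]

/b/ (word-initial): rule 4 targets it, but not immediately after a vowel → unchanged [b].
/u/ (between /b/ and /d/) is in the target of rule 3 but the environment (in an unstressed syllable) is not met → [u].
/d/ (between /u/ and /o/) occurs immediately after a vowel → [ð] by rule 4.
/o/ — between /d/ and /l/, in an unstressed syllable — surfaces as [ə] (rule 3).
/l/ meets the environment for rule 2 (word-finally or immediately before a consonant) → [ɫ].
/ɡ/ — between /l/ and /a/; rule 4 does not apply here → [ɡ].
/a/ (word-final): in an unstressed syllable, so rule 3 applies → [ə].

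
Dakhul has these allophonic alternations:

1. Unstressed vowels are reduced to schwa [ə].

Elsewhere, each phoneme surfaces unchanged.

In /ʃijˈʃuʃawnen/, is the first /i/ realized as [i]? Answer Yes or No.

/i/ meets the environment for rule 1 (in an unstressed syllable) → [ə].
The actual realization is [ə], not [i].

No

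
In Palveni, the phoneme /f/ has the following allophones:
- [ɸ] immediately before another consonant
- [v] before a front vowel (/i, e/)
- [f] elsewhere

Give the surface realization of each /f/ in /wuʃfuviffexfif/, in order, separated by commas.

Occurrence 1 (position 4): no conditioning environment matches → elsewhere allophone [f].
Occurrence 2 (position 8): immediately before another consonant → [ɸ].
Occurrence 3 (position 9): before a front vowel (/i, e/) → [v].
Occurrence 4 (position 12): before a front vowel (/i, e/) → [v].
Occurrence 5 (position 14): no conditioning environment matches → elsewhere allophone [f].

[f], [ɸ], [v], [v], [f]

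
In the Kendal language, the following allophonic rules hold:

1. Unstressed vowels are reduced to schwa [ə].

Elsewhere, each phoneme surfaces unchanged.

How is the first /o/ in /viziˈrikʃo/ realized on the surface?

[ə]

/o/ — word-final, in an unstressed syllable — surfaces as [ə] (rule 1).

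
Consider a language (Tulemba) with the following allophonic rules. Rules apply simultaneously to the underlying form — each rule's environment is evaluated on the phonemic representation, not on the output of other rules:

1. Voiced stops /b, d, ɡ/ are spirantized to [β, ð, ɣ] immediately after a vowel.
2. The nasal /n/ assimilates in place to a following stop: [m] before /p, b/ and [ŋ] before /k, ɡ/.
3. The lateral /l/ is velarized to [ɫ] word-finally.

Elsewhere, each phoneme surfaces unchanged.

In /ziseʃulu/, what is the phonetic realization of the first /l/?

/l/ — between /u/ and /u/; rule 3 does not apply here → [l].

[l]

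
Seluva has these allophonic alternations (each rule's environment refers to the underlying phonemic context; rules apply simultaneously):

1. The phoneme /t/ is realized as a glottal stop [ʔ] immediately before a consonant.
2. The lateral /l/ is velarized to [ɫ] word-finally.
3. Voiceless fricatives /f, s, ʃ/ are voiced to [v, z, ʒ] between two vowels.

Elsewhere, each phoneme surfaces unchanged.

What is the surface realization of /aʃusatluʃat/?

/a/ (word-initial) is unaffected → [a].
/ʃ/ — between /a/ and /u/, between two vowels — surfaces as [ʒ] (rule 3).
/u/ (between /ʃ/ and /s/) is unaffected → [u].
/s/ (between /u/ and /a/): between two vowels, so rule 3 applies → [z].
/a/ (between /s/ and /t/) is unaffected → [a].
/t/ (between /a/ and /l/): immediately before a consonant, so rule 1 applies → [ʔ].
/l/ (between /t/ and /u/) is in the target of rule 2 but the environment (word-finally) is not met → [l].
/u/ stays [u].
/ʃ/ (between /u/ and /a/): between two vowels, so rule 3 applies → [ʒ].
/a/ (between /ʃ/ and /t/): no rule targets it → [a].
/t/ — word-final; rule 1 does not apply here → [t].

[aʒuzaʔluʒat]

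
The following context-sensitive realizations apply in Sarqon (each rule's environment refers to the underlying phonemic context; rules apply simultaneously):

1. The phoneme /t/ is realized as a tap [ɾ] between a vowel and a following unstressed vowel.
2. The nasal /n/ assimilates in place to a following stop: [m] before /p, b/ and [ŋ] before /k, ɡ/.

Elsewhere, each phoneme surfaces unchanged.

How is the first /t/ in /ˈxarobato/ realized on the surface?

[ɾ]

/t/ — between /a/ and /o/, between a vowel and a following unstressed vowel — surfaces as [ɾ] (rule 1).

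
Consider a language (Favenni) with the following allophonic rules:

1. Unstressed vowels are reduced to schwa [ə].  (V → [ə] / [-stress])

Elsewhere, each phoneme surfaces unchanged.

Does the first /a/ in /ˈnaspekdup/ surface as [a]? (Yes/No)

Yes

/a/ (between /n/ and /s/): rule 1 targets it, but not in an unstressed syllable → unchanged [a].
The actual realization is [a], which matches [a].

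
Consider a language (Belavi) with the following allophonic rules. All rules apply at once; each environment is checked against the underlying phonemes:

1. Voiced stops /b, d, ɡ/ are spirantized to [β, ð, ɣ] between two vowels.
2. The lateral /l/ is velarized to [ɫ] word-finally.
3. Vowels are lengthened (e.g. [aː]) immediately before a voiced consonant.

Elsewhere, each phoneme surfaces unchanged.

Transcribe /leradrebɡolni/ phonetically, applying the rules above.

/l/ (word-initial) fails the environment for rule 2, so it stays [l].
Rule 3 applies to /e/ (between /l/ and /r/: before a voiced consonant) → [eː].
/r/ stays [r].
Rule 3 applies to /a/ (between /r/ and /d/: before a voiced consonant) → [aː].
/d/ (between /a/ and /r/) is in the target of rule 1 but the environment (between two vowels) is not met → [d].
/r/ stays [r].
/e/ (between /r/ and /b/) occurs before a voiced consonant → [eː] by rule 3.
/b/ (between /e/ and /ɡ/) fails the environment for rule 1, so it stays [b].
/ɡ/ (between /b/ and /o/) is in the target of rule 1 but the environment (between two vowels) is not met → [ɡ].
/o/ (between /ɡ/ and /l/) occurs before a voiced consonant → [oː] by rule 3.
/l/ — between /o/ and /n/; rule 2 does not apply here → [l].
/n/ stays [n].
/i/ — word-final; rule 3 does not apply here → [i].

[leːraːdreːbɡoːlni]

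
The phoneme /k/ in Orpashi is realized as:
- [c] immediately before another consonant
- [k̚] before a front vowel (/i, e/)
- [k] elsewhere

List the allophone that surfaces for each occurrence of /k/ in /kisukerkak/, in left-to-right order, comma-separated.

Occurrence 1 (position 1): before a front vowel (/i, e/) → [k̚].
Occurrence 2 (position 5): before a front vowel (/i, e/) → [k̚].
Occurrence 3 (position 8): no conditioning environment matches → elsewhere allophone [k].
Occurrence 4 (position 10): no conditioning environment matches → elsewhere allophone [k].

[k̚], [k̚], [k], [k]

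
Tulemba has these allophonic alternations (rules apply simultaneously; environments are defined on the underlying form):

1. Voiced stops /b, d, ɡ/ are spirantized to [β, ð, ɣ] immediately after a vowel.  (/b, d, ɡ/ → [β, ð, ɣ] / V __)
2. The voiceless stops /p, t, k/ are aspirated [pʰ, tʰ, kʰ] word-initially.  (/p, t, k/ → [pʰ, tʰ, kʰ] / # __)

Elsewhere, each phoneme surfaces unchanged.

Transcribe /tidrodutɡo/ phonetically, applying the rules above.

/t/ (word-initial) occurs word-initially → [tʰ] by rule 2.
Rule 1 applies to /d/ (between /i/ and /r/: immediately after a vowel) → [ð].
/d/ — between /o/ and /u/, immediately after a vowel — surfaces as [ð] (rule 1).
/t/ — between /u/ and /ɡ/; rule 2 does not apply here → [t].
/ɡ/ — between /t/ and /o/; rule 1 does not apply here → [ɡ].

[tʰiðroðutɡo]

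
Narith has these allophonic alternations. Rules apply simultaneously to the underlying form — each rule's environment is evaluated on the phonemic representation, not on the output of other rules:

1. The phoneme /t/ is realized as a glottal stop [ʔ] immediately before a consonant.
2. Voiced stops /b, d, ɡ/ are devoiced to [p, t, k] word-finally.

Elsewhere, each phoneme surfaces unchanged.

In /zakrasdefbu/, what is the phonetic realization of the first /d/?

/d/ (between /s/ and /e/) fails the environment for rule 2, so it stays [d].

[d]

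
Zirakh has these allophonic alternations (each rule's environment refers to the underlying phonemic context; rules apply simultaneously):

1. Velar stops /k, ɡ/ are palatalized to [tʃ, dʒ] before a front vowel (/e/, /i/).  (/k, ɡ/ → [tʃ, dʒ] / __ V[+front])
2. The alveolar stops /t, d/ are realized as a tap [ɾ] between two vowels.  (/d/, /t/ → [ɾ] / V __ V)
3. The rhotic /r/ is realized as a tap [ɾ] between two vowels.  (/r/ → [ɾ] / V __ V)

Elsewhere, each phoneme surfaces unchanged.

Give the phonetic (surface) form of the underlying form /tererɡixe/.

/t/ (word-initial) is in the target of rule 2 but the environment (between two vowels) is not met → [t].
/e/ — not in any rule's target class → [e].
Rule 3 applies to /r/ (between /e/ and /e/: between two vowels) → [ɾ].
/e/ — not in any rule's target class → [e].
/r/ (between /e/ and /ɡ/) fails the environment for rule 3, so it stays [r].
Rule 1 applies to /ɡ/ (between /r/ and /i/: before a front vowel) → [dʒ].
/i/ stays [i].
/x/ — not in any rule's target class → [x].
/e/ stays [e].

[teɾerdʒixe]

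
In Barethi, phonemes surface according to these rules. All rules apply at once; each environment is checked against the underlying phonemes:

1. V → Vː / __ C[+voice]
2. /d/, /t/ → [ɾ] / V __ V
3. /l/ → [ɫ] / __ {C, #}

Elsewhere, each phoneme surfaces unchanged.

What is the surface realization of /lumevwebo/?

[luːmeːvweːbo]

/l/ (word-initial) is in the target of rule 3 but the environment (word-finally or immediately before a consonant) is not met → [l].
/u/ (between /l/ and /m/): before a voiced consonant, so rule 1 applies → [uː].
Rule 1 applies to /e/ (between /m/ and /v/: before a voiced consonant) → [eː].
/e/ — between /w/ and /b/, before a voiced consonant — surfaces as [eː] (rule 1).
/o/ (word-final) fails the environment for rule 1, so it stays [o].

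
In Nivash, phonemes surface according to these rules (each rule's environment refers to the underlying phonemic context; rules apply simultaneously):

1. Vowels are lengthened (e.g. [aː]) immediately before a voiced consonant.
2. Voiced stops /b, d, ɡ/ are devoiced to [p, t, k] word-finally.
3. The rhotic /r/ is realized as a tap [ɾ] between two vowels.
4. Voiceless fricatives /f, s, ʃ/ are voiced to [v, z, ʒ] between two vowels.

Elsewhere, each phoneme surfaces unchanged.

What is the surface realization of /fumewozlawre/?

[fuːmeːwoːzlaːwre]

/f/ (word-initial): rule 4 targets it, but not between two vowels → unchanged [f].
/u/ — between /f/ and /m/, before a voiced consonant — surfaces as [uː] (rule 1).
/m/ — not in any rule's target class → [m].
/e/ meets the environment for rule 1 (before a voiced consonant) → [eː].
/w/ (between /e/ and /o/) is unaffected → [w].
Rule 1 applies to /o/ (between /w/ and /z/: before a voiced consonant) → [oː].
/z/ stays [z].
/l/ — not in any rule's target class → [l].
/a/ meets the environment for rule 1 (before a voiced consonant) → [aː].
/w/ — not in any rule's target class → [w].
/r/ — between /w/ and /e/; rule 3 does not apply here → [r].
/e/ (word-final) fails the environment for rule 1, so it stays [e].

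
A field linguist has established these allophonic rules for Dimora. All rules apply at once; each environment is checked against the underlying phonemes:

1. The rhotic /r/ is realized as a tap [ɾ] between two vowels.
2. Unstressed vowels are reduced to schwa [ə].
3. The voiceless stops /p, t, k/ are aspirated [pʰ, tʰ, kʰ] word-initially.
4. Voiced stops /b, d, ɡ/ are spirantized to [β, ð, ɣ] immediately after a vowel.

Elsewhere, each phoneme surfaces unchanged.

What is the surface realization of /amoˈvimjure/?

/a/ — word-initial, in an unstressed syllable — surfaces as [ə] (rule 2).
/m/ (between /a/ and /o/): no rule targets it → [m].
Rule 2 applies to /o/ (between /m/ and /v/: in an unstressed syllable) → [ə].
/v/ (between /o/ and /i/) is unaffected → [v].
/i/ (between /v/ and /m/): rule 2 targets it, but not in an unstressed syllable → unchanged [i].
/m/ (between /i/ and /j/) is unaffected → [m].
/j/ — not in any rule's target class → [j].
/u/ (between /j/ and /r/) occurs in an unstressed syllable → [ə] by rule 2.
/r/ (between /u/ and /e/) occurs between two vowels → [ɾ] by rule 1.
/e/ — word-final, in an unstressed syllable — surfaces as [ə] (rule 2).

[əməˈvimjəɾə]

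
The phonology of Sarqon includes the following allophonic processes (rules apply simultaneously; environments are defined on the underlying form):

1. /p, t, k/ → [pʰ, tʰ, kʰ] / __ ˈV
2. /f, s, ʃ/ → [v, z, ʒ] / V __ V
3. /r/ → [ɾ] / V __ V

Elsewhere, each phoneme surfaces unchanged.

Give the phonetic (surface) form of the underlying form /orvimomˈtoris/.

/o/ — not in any rule's target class → [o].
/r/ — between /o/ and /v/; rule 3 does not apply here → [r].
/v/ stays [v].
/i/ stays [i].
/m/ stays [m].
/o/ (between /m/ and /m/): no rule targets it → [o].
/m/ (between /o/ and /t/): no rule targets it → [m].
/t/ (between /m/ and /o/): immediately before a stressed vowel, so rule 1 applies → [tʰ].
/o/ — not in any rule's target class → [o].
/r/ meets the environment for rule 3 (between two vowels) → [ɾ].
/i/ (between /r/ and /s/): no rule targets it → [i].
/s/ — word-final; rule 2 does not apply here → [s].

[orvimomˈtʰoɾis]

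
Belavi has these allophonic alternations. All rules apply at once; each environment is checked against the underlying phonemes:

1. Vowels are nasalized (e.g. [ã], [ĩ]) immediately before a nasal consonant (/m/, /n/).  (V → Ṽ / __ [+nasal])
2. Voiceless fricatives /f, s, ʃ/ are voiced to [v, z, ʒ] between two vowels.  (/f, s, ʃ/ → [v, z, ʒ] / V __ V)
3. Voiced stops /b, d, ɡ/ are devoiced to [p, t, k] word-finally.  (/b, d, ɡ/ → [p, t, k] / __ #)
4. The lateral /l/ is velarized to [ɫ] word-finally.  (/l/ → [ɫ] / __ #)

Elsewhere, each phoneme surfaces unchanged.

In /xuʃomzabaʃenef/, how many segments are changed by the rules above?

4

Segments that undergo a rule: /ʃ/ → [ʒ] (rule 2); /o/ → [õ] (rule 1); /ʃ/ → [ʒ] (rule 2); /e/ → [ẽ] (rule 1).
All other segments surface unchanged.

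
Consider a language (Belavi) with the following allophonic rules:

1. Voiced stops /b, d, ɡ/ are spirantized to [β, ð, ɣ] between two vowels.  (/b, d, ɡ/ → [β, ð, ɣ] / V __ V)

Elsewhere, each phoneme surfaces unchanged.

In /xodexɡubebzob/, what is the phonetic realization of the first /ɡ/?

/ɡ/ (between /x/ and /u/) is in the target of rule 1 but the environment (between two vowels) is not met → [ɡ].

[ɡ]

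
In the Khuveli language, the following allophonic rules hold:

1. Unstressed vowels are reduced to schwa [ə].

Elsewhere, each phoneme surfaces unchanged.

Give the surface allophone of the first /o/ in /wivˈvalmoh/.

[ə]

/o/ — between /m/ and /h/, in an unstressed syllable — surfaces as [ə] (rule 1).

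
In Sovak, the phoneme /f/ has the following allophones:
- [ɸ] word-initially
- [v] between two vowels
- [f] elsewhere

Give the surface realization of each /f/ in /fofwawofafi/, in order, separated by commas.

Occurrence 1 (position 1): word-initially → [ɸ].
Occurrence 2 (position 3): no conditioning environment matches → elsewhere allophone [f].
Occurrence 3 (position 8): between two vowels → [v].
Occurrence 4 (position 10): between two vowels → [v].

[ɸ], [f], [v], [v]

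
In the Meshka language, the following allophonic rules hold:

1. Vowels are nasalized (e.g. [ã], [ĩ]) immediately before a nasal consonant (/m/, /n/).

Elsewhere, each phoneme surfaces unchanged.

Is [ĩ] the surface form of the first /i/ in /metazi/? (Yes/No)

No

/i/ (word-final): rule 1 targets it, but not before a nasal consonant → unchanged [i].
The actual realization is [i], not [ĩ].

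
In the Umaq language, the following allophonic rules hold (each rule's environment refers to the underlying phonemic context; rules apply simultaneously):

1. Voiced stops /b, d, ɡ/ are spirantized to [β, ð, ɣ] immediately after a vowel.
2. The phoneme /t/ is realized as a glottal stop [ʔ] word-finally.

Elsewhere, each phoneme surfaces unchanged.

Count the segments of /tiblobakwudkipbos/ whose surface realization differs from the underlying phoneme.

3

Segments that undergo a rule: /b/ → [β] (rule 1); /b/ → [β] (rule 1); /d/ → [ð] (rule 1).
All other segments surface unchanged.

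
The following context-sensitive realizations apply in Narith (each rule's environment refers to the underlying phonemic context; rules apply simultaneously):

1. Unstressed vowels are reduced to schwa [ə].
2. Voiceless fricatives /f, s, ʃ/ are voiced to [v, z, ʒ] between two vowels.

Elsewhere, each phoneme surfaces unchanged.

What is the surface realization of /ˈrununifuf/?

/r/ (word-initial): no rule targets it → [r].
/u/ (between /r/ and /n/): rule 1 targets it, but not in an unstressed syllable → unchanged [u].
/n/ (between /u/ and /u/) is unaffected → [n].
/u/ (between /n/ and /n/) occurs in an unstressed syllable → [ə] by rule 1.
/n/ — not in any rule's target class → [n].
Rule 1 applies to /i/ (between /n/ and /f/: in an unstressed syllable) → [ə].
/f/ (between /i/ and /u/) occurs between two vowels → [v] by rule 2.
/u/ (between /f/ and /f/) occurs in an unstressed syllable → [ə] by rule 1.
/f/ (word-final) fails the environment for rule 2, so it stays [f].

[ˈrunənəvəf]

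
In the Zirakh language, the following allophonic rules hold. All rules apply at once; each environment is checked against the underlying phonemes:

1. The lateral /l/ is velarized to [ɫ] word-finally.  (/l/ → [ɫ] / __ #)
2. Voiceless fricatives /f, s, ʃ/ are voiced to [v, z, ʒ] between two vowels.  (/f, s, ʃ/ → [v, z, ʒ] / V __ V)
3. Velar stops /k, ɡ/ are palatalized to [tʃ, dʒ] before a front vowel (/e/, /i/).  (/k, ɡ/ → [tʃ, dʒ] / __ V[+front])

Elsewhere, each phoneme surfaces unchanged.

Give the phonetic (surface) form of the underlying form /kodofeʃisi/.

[kodoveʒizi]

/k/ (word-initial) is in the target of rule 3 but the environment (before a front vowel) is not met → [k].
/f/ (between /o/ and /e/): between two vowels, so rule 2 applies → [v].
/ʃ/ meets the environment for rule 2 (between two vowels) → [ʒ].
/s/ (between /i/ and /i/) occurs between two vowels → [z] by rule 2.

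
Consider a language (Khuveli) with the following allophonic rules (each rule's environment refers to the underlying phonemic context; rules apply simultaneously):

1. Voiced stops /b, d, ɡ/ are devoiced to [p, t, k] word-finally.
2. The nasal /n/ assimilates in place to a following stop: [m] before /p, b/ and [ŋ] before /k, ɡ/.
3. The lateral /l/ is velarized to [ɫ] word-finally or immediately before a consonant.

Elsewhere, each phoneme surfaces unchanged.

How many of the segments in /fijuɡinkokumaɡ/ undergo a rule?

2

Segments that undergo a rule: /n/ → [ŋ] (rule 2); /ɡ/ → [k] (rule 1).
All other segments surface unchanged.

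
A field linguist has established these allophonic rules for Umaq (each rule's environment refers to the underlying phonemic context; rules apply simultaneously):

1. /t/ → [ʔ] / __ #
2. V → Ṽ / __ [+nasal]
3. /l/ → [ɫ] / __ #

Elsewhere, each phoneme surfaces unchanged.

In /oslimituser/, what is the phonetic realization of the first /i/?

/i/ (between /l/ and /m/): before a nasal consonant, so rule 2 applies → [ĩ].

[ĩ]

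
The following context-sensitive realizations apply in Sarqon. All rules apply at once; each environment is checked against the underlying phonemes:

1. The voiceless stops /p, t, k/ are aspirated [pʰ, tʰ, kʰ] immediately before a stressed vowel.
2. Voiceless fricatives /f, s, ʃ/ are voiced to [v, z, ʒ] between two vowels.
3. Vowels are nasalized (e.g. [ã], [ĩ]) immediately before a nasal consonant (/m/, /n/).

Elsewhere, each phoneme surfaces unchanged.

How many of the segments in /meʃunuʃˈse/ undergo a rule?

Segments that undergo a rule: /ʃ/ → [ʒ] (rule 2); /u/ → [ũ] (rule 3).
All other segments surface unchanged.

2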